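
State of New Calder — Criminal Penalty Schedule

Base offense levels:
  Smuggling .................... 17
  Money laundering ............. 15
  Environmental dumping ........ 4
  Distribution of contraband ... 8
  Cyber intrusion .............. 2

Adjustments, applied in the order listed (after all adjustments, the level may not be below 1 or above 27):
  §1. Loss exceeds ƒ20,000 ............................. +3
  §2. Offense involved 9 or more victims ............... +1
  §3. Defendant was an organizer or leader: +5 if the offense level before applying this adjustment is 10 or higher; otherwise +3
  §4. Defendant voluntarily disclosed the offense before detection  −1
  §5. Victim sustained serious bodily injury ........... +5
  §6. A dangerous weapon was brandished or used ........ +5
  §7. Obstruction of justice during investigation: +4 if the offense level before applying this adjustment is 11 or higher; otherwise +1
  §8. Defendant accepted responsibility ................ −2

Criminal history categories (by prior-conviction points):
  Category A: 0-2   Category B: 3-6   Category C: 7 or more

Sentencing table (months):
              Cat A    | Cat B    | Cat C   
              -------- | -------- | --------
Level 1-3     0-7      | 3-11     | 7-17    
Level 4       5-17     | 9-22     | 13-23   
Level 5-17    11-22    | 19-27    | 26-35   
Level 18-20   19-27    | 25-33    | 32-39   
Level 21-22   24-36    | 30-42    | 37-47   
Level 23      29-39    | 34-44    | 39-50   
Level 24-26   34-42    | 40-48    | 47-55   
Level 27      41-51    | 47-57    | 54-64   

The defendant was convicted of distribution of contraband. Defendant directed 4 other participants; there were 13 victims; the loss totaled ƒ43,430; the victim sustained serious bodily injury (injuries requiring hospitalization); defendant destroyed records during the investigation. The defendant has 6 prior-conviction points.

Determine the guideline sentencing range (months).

Base offense level for distribution of contraband: 8.
§1 applies: 8 + 3 = 11.
§2 applies: 11 + 1 = 12.
§3 applies (level before this adjustment is 12 ≥ 10, so +5): 12 + 5 = 17.
§5 applies: 17 + 5 = 22.
§6 does not apply.
§7 applies (level before this adjustment is 22 ≥ 11, so +4): 22 + 4 = 26.
§8 does not apply.
Final offense level: 26.
Criminal history: 6 prior points → Category B (3-6).
Level 26 falls in the 24-26 band.
Grid: Level 24-26 × Category B = 40-48 months.

40-48 months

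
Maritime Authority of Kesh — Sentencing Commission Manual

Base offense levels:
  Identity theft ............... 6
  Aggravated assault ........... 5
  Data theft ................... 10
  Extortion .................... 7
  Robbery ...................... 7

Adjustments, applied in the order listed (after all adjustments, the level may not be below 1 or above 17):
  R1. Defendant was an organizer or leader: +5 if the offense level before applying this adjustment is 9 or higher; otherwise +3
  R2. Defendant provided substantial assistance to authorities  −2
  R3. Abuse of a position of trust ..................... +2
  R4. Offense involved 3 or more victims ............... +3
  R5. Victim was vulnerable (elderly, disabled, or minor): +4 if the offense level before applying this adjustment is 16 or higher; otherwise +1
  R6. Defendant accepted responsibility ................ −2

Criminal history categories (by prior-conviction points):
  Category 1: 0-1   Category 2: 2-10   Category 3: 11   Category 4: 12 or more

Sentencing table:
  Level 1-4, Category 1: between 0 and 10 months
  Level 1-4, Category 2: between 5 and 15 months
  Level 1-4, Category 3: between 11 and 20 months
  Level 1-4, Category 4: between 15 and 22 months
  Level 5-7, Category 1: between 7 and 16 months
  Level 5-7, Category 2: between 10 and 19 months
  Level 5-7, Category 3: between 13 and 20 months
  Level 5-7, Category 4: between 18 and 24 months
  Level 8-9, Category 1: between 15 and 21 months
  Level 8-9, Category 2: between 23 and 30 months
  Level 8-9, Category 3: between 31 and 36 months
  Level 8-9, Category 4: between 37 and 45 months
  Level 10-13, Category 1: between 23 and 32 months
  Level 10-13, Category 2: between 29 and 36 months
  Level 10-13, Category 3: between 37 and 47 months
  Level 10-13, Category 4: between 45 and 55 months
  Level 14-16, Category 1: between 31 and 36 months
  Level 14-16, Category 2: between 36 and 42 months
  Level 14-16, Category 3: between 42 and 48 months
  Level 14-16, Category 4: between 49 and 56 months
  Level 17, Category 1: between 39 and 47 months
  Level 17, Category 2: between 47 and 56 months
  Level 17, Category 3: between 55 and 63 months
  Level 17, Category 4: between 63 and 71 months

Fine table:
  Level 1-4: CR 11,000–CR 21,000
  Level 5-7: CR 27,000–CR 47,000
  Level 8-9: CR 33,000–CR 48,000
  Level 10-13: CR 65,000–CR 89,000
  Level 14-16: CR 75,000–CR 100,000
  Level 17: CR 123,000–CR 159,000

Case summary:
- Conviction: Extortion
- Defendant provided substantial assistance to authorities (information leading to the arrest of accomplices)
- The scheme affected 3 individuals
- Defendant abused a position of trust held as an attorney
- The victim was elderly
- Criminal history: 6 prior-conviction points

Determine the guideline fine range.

Base offense level for extortion: 7.
R2 applies: 7 − 2 = 5.
R3 applies: 5 + 2 = 7.
R4 applies: 7 + 3 = 10.
R5 applies (level before this adjustment is 10 < 16, so +1): 10 + 1 = 11.
R6 does not apply.
Final offense level: 11.
Level 11 falls in the 10-13 band.
Fine table: Level 10-13 → CR 65,000–CR 89,000.

CR 65,000–CR 89,000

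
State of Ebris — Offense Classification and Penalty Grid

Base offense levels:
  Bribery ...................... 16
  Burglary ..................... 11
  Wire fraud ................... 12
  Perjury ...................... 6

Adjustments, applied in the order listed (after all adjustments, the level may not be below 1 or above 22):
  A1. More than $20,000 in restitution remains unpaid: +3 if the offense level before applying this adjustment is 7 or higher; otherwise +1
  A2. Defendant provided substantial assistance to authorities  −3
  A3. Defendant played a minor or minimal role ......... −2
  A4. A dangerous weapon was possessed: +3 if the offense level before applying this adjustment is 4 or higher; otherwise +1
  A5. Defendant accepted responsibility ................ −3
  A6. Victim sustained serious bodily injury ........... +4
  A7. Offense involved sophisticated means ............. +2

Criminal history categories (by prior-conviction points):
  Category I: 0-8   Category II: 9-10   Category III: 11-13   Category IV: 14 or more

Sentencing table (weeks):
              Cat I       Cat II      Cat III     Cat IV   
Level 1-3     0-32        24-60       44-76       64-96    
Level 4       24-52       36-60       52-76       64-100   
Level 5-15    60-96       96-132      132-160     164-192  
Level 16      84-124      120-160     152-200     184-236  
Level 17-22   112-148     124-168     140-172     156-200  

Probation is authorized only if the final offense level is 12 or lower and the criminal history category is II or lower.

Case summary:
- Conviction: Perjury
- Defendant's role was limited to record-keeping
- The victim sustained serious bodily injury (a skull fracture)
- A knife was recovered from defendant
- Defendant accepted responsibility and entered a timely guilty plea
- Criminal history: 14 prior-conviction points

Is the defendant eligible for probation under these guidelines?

Base offense level for perjury: 6.
A1 does not apply.
A2 does not apply.
A3 applies: 6 − 2 = 4.
A4 applies (level before this adjustment is 4 ≥ 4, so +3): 4 + 3 = 7.
A5 applies: 7 − 3 = 4.
A6 applies: 4 + 4 = 8.
A7 does not apply.
Final offense level: 8.
Criminal history: 14 prior points → Category IV (14+).
Level 8 falls in the 5-15 band.
Grid: Level 5-15 × Category IV = 164-192 weeks.
Probation check: level 8 ≤ 12 and category IV > II → not eligible.

No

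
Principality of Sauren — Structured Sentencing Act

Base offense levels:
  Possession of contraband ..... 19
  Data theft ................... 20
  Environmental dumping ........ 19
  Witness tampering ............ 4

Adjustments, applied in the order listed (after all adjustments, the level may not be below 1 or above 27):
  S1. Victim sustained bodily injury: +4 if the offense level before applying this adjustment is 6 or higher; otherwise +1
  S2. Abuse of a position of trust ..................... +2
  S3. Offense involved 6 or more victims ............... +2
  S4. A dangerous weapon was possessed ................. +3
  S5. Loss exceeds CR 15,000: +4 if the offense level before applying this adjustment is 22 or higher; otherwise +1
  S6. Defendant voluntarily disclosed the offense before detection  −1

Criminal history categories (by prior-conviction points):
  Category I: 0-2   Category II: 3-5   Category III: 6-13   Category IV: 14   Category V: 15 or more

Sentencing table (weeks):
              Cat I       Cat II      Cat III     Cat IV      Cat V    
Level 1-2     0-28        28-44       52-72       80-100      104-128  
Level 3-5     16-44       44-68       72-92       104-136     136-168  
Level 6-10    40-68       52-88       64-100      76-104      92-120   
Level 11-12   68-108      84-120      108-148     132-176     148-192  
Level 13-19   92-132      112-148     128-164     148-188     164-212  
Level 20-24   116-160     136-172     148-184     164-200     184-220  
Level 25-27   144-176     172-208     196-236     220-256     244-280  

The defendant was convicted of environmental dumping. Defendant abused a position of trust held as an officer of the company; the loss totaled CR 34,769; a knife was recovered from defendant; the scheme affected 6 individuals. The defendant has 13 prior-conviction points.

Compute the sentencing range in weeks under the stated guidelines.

Base offense level for environmental dumping: 19.
S1 does not apply.
S2 applies: 19 + 2 = 21.
S3 applies: 21 + 2 = 23.
S4 applies: 23 + 3 = 26.
S5 applies (level before this adjustment is 26 ≥ 22, so +4): 26 + 4 = 30.
Level 30 exceeds the maximum of 27; capped at 27.
Final offense level: 27.
Criminal history: 13 prior points → Category III (6-13).
Level 27 falls in the 25-27 band.
Grid: Level 25-27 × Category III = 196-236 weeks.

196-236 weeks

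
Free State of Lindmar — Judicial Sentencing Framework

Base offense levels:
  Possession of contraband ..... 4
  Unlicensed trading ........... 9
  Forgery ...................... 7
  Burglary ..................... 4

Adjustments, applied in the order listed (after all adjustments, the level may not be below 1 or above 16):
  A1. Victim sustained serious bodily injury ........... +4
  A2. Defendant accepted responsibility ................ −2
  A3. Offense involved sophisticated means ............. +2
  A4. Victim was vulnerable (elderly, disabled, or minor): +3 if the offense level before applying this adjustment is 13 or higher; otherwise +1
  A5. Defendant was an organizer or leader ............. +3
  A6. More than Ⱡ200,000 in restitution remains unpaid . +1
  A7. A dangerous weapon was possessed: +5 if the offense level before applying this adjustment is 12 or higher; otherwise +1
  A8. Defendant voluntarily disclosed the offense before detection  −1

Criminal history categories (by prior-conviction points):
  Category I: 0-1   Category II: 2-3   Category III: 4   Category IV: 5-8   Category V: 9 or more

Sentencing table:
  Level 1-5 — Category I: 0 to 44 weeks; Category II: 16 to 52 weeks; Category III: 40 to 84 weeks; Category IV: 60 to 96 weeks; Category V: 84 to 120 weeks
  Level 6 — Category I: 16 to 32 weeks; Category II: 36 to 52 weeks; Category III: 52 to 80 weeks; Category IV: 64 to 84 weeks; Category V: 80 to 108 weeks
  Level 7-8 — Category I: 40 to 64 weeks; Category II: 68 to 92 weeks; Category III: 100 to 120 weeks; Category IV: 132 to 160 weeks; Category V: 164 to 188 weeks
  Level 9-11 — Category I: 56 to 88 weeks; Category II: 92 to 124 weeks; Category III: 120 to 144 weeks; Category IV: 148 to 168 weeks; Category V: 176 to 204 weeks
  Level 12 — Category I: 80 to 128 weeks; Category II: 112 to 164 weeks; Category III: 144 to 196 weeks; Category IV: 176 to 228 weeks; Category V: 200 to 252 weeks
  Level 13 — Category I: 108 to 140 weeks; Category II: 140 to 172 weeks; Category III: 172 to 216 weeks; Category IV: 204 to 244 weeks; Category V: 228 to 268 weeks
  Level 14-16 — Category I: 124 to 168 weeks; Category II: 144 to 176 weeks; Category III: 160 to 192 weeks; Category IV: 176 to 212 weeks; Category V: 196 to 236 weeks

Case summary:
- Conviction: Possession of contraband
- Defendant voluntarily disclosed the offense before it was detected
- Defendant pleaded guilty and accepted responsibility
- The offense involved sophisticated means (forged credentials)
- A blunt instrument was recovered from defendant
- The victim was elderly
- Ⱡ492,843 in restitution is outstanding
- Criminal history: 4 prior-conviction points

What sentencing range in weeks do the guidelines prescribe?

Base offense level for possession of contraband: 4.
A2 applies: 4 − 2 = 2.
A3 applies: 2 + 2 = 4.
A4 applies (level before this adjustment is 4 < 13, so +1): 4 + 1 = 5.
A6 applies: 5 + 1 = 6.
A7 applies (level before this adjustment is 6 < 12, so +1): 6 + 1 = 7.
A8 applies: 7 − 1 = 6.
Final offense level: 6.
Criminal history: 4 prior points → Category III (4).
Level 6 falls in the 6 band.
Grid: Level 6 × Category III = 52-80 weeks.

52-80 weeks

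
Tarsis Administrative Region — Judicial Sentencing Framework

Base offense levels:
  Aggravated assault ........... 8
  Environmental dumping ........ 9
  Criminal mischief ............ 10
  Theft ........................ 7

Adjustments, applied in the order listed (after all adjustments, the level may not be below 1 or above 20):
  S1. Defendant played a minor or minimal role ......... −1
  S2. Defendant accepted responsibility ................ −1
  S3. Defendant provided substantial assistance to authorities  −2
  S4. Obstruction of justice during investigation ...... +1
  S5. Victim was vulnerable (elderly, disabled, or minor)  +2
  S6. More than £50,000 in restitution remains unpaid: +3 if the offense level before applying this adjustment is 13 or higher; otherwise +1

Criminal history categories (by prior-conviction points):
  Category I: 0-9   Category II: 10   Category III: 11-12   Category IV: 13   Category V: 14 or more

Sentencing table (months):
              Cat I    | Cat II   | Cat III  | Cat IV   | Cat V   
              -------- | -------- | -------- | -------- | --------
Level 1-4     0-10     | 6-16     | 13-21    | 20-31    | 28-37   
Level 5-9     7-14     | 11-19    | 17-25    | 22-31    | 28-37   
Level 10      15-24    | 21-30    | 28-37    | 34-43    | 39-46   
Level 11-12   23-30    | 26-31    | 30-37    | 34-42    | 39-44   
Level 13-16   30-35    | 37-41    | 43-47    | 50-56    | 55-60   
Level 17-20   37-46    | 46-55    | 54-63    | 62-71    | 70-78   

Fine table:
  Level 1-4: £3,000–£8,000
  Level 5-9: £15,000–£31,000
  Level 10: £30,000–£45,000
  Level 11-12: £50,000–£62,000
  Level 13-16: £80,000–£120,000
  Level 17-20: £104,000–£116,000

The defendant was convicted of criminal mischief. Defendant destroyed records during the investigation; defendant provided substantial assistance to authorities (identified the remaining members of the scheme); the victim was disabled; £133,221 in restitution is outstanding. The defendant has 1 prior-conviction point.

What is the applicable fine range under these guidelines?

£50,000–£62,000

Base offense level for criminal mischief: 10.
S1 does not apply.
S2 does not apply.
S3 applies: 10 − 2 = 8.
S4 applies: 8 + 1 = 9.
S5 applies: 9 + 2 = 11.
S6 applies (level before this adjustment is 11 < 13, so +1): 11 + 1 = 12.
Final offense level: 12.
Level 12 falls in the 11-12 band.
Fine table: Level 11-12 → £50,000–£62,000.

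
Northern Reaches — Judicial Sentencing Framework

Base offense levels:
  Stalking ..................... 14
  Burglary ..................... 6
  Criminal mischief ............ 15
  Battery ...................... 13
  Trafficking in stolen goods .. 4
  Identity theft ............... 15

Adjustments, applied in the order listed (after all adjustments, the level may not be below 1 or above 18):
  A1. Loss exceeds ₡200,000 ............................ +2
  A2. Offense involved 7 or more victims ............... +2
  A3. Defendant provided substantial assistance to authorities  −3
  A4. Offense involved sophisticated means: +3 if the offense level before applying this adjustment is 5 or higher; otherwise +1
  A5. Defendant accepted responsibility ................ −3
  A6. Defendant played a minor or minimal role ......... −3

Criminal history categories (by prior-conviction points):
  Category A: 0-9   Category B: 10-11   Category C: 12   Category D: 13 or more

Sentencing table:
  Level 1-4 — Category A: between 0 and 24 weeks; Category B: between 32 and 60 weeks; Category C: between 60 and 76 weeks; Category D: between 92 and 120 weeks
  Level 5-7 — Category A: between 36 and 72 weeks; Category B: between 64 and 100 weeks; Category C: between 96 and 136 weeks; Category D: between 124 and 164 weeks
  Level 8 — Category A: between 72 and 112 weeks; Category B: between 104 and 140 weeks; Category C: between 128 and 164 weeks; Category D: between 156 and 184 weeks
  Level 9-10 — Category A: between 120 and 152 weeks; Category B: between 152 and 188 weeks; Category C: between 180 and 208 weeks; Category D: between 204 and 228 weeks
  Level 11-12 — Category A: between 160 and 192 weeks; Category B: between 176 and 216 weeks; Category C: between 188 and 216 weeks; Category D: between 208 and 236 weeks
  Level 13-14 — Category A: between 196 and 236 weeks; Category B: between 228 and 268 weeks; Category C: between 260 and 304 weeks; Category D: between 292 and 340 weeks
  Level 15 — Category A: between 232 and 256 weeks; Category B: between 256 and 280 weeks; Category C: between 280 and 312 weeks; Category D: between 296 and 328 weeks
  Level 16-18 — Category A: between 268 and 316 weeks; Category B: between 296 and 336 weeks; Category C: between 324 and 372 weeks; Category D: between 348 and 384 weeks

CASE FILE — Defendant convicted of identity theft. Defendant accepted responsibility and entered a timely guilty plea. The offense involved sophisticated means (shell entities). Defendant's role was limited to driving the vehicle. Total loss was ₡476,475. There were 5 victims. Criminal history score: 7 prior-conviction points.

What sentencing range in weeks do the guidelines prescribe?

196-236 weeks

Base offense level for identity theft: 15.
A1 applies: 15 + 2 = 17.
A2 does not apply.
A4 applies (level before this adjustment is 17 ≥ 5, so +3): 17 + 3 = 20.
A5 applies: 20 − 3 = 17.
A6 applies: 17 − 3 = 14.
Final offense level: 14.
Criminal history: 7 prior points → Category A (0-9).
Level 14 falls in the 13-14 band.
Grid: Level 13-14 × Category A = 196-236 weeks.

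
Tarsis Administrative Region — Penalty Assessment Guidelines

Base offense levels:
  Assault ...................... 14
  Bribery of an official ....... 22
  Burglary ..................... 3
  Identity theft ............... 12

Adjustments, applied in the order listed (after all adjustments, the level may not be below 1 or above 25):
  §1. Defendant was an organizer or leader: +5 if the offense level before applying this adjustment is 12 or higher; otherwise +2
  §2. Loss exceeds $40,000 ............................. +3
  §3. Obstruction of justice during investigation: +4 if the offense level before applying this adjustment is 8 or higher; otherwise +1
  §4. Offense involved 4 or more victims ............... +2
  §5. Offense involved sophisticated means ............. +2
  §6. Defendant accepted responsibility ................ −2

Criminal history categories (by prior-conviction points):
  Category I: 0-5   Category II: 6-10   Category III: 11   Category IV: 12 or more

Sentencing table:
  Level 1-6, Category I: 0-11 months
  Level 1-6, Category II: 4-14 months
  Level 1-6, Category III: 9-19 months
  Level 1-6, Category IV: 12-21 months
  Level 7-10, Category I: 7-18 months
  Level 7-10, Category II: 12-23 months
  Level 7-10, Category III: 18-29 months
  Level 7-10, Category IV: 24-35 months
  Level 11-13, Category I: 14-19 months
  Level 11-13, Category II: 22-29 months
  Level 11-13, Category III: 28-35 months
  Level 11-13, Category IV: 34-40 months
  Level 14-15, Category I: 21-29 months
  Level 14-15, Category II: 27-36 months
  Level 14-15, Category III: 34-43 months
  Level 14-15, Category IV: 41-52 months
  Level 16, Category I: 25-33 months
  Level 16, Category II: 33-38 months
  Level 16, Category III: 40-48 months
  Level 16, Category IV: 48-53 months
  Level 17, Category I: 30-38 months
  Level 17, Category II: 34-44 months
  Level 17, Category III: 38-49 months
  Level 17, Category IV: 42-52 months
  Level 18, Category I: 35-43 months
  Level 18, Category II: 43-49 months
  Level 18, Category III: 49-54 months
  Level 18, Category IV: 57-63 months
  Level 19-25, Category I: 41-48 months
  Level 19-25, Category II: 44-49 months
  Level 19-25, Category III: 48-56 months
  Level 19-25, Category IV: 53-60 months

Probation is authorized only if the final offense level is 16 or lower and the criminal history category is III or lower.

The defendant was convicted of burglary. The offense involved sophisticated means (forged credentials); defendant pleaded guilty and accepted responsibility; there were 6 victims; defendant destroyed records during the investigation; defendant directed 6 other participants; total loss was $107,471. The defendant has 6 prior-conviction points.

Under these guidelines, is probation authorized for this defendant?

Base offense level for burglary: 3.
§1 applies (level before this adjustment is 3 < 12, so +2): 3 + 2 = 5.
§2 applies: 5 + 3 = 8.
§3 applies (level before this adjustment is 8 ≥ 8, so +4): 8 + 4 = 12.
§4 applies: 12 + 2 = 14.
§5 applies: 14 + 2 = 16.
§6 applies: 16 − 2 = 14.
Final offense level: 14.
Criminal history: 6 prior points → Category II (6-10).
Level 14 falls in the 14-15 band.
Grid: Level 14-15 × Category II = 27-36 months.
Probation check: level 14 ≤ 16 and category II ≤ III → eligible.

Yes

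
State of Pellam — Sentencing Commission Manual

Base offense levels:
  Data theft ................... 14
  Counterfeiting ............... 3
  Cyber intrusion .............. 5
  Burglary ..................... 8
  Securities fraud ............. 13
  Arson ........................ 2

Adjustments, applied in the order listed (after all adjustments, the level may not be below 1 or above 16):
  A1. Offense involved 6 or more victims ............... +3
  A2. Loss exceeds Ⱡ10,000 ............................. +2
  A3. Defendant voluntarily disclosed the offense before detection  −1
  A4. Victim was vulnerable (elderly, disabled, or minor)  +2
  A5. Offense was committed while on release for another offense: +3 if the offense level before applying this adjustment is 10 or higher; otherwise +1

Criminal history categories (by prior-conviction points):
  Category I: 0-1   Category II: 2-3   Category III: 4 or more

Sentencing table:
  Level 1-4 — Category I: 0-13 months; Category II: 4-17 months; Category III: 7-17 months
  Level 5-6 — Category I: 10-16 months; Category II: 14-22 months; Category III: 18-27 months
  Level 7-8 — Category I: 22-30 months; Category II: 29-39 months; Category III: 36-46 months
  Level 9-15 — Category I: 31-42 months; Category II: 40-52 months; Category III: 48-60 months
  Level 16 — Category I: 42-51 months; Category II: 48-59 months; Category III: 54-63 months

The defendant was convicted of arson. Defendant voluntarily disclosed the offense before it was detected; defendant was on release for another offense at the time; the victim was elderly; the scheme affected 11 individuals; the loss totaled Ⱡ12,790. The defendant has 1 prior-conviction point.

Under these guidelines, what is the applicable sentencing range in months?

31-42 months

Base offense level for arson: 2.
A1 applies: 2 + 3 = 5.
A2 applies: 5 + 2 = 7.
A3 applies: 7 − 1 = 6.
A4 applies: 6 + 2 = 8.
A5 applies (level before this adjustment is 8 < 10, so +1): 8 + 1 = 9.
Final offense level: 9.
Criminal history: 1 prior point → Category I (0-1).
Level 9 falls in the 9-15 band.
Grid: Level 9-15 × Category I = 31-42 months.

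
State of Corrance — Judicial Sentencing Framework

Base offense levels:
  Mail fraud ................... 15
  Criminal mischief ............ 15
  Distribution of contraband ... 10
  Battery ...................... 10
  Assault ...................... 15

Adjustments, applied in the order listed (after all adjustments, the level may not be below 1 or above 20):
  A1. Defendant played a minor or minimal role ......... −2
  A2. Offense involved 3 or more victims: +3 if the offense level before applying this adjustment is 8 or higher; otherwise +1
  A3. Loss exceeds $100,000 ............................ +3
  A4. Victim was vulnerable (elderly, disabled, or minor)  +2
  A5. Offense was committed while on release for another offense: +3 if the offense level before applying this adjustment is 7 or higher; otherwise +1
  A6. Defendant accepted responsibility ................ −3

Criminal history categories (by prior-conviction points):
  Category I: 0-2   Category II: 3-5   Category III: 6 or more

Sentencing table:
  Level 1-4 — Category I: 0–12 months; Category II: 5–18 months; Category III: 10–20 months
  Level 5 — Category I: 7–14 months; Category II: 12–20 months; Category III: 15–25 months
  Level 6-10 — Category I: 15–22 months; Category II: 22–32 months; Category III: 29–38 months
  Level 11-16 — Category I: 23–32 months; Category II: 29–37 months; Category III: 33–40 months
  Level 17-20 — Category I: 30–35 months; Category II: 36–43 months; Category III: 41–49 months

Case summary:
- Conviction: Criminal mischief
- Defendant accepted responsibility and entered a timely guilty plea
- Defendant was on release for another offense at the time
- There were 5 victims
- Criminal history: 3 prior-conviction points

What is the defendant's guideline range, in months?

36-43 months

Base offense level for criminal mischief: 15.
A1 does not apply.
A2 applies (level before this adjustment is 15 ≥ 8, so +3): 15 + 3 = 18.
A3 does not apply.
A5 applies (level before this adjustment is 18 ≥ 7, so +3): 18 + 3 = 21.
A6 applies: 21 − 3 = 18.
Final offense level: 18.
Criminal history: 3 prior points → Category II (3-5).
Level 18 falls in the 17-20 band.
Grid: Level 17-20 × Category II = 36-43 months.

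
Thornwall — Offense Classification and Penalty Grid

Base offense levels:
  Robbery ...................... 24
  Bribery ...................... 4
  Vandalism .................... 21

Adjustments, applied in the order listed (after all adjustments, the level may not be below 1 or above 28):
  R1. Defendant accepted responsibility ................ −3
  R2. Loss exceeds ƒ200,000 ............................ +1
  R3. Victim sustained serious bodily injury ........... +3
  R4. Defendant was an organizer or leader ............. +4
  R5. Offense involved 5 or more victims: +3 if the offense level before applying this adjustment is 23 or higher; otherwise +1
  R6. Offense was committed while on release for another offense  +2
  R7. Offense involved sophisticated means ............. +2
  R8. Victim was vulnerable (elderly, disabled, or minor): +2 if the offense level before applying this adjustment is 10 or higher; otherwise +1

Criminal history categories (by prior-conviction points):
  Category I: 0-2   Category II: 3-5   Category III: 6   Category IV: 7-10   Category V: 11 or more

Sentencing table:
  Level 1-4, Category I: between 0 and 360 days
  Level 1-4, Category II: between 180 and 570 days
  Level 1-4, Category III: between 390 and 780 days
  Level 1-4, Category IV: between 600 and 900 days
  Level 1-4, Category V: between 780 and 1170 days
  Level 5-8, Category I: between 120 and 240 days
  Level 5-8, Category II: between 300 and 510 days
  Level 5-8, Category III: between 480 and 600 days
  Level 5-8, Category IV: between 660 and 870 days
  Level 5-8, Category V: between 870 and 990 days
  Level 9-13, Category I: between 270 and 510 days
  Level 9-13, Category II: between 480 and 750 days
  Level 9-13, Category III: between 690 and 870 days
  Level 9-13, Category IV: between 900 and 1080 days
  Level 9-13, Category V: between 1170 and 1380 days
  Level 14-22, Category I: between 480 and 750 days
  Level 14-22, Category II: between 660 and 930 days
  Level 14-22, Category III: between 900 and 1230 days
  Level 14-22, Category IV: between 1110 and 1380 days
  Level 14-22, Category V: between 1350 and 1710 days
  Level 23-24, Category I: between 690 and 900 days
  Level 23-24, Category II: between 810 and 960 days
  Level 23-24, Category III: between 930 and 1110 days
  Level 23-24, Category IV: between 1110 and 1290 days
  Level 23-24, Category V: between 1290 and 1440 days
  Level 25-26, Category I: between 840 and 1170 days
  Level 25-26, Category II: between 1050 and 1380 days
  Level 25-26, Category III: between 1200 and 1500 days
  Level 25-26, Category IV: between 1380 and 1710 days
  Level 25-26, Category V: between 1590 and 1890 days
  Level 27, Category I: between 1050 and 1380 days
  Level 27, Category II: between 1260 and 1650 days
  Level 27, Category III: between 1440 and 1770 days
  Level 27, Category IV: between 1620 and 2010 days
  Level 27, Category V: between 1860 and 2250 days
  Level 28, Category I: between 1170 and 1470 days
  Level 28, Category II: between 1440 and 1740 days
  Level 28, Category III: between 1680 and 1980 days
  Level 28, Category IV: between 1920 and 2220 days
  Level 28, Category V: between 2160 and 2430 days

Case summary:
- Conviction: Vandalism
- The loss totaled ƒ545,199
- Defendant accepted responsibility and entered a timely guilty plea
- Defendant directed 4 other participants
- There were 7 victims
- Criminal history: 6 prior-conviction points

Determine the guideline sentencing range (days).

1200-1500 days

Base offense level for vandalism: 21.
R1 applies: 21 − 3 = 18.
R2 applies: 18 + 1 = 19.
R3 does not apply.
R4 applies: 19 + 4 = 23.
R5 applies (level before this adjustment is 23 ≥ 23, so +3): 23 + 3 = 26.
R6 does not apply.
R8 does not apply.
Final offense level: 26.
Criminal history: 6 prior points → Category III (6).
Level 26 falls in the 25-26 band.
Grid: Level 25-26 × Category III = 1200-1500 days.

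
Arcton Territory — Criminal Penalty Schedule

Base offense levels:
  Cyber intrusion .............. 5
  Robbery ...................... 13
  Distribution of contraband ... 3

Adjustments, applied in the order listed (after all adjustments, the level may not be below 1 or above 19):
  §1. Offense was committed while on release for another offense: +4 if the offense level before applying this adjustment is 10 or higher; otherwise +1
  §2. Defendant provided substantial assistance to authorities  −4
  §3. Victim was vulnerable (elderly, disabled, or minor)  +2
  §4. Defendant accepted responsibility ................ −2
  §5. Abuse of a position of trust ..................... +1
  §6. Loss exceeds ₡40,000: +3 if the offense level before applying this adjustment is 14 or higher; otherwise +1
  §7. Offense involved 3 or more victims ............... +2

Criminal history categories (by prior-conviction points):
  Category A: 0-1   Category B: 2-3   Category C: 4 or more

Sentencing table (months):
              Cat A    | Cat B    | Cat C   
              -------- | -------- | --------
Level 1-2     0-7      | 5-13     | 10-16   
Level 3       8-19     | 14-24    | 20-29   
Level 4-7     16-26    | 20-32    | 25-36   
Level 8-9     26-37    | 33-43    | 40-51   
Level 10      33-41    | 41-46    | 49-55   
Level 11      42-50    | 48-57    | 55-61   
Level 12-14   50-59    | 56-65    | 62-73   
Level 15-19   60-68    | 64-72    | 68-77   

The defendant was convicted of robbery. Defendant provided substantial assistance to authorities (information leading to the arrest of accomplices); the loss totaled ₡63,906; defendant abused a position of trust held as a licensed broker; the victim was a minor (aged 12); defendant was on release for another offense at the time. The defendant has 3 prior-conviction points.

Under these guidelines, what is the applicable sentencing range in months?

Base offense level for robbery: 13.
§1 applies (level before this adjustment is 13 ≥ 10, so +4): 13 + 4 = 17.
§2 applies: 17 − 4 = 13.
§3 applies: 13 + 2 = 15.
§4 does not apply.
§5 applies: 15 + 1 = 16.
§6 applies (level before this adjustment is 16 ≥ 14, so +3): 16 + 3 = 19.
Final offense level: 19.
Criminal history: 3 prior points → Category B (2-3).
Level 19 falls in the 15-19 band.
Grid: Level 15-19 × Category B = 64-72 months.

64-72 months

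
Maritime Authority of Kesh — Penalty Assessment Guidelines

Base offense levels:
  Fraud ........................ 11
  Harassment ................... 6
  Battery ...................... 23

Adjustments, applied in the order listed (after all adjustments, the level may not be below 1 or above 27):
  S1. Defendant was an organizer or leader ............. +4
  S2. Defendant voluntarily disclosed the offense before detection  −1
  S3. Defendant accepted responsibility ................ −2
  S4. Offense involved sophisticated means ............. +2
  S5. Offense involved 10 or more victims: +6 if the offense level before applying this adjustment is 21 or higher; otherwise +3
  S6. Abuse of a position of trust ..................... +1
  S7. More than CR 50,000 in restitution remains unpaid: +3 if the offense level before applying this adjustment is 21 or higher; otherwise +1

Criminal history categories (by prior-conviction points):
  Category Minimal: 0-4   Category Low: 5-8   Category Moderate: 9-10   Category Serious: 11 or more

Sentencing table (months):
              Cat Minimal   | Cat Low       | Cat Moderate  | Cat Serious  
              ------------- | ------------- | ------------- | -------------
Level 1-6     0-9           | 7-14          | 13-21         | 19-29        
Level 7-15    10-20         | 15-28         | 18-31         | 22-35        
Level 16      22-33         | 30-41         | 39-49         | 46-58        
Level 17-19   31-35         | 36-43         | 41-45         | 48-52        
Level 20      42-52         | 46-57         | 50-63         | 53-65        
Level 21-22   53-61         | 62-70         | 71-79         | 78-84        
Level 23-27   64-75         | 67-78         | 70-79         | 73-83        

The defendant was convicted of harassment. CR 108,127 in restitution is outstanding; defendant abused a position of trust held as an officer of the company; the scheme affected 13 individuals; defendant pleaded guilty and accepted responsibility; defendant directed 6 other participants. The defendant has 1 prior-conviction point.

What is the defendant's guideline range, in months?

Base offense level for harassment: 6.
S1 applies: 6 + 4 = 10.
S2 does not apply.
S3 applies: 10 − 2 = 8.
S5 applies (level before this adjustment is 8 < 21, so +3): 8 + 3 = 11.
S6 applies: 11 + 1 = 12.
S7 applies (level before this adjustment is 12 < 21, so +1): 12 + 1 = 13.
Final offense level: 13.
Criminal history: 1 prior point → Category Minimal (0-4).
Level 13 falls in the 7-15 band.
Grid: Level 7-15 × Category Minimal = 10-20 months.

10-20 months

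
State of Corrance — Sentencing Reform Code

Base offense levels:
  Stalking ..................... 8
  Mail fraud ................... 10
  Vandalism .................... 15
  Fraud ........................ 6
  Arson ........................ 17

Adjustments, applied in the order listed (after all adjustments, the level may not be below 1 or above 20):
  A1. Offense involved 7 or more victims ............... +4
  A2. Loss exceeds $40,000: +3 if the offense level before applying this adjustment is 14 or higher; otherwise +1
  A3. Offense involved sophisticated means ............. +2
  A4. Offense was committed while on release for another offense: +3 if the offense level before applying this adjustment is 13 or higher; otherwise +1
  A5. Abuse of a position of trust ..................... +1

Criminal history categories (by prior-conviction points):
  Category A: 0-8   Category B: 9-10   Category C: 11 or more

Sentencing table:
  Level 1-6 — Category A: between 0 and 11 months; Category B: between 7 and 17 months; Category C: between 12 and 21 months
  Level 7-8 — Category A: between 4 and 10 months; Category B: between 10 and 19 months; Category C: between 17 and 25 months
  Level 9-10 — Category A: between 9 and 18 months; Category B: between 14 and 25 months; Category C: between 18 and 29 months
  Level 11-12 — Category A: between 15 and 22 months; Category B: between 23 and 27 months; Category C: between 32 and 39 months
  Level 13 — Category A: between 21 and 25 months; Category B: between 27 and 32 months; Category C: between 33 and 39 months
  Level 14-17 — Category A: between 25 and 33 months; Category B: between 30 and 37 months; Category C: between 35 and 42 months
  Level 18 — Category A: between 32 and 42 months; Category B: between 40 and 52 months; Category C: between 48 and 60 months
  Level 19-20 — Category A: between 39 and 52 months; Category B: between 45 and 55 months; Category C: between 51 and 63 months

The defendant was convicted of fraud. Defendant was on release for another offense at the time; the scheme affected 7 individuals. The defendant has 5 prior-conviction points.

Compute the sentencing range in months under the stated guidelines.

15-22 months

Base offense level for fraud: 6.
A1 applies: 6 + 4 = 10.
A4 applies (level before this adjustment is 10 < 13, so +1): 10 + 1 = 11.
Final offense level: 11.
Criminal history: 5 prior points → Category A (0-8).
Level 11 falls in the 11-12 band.
Grid: Level 11-12 × Category A = 15-22 months.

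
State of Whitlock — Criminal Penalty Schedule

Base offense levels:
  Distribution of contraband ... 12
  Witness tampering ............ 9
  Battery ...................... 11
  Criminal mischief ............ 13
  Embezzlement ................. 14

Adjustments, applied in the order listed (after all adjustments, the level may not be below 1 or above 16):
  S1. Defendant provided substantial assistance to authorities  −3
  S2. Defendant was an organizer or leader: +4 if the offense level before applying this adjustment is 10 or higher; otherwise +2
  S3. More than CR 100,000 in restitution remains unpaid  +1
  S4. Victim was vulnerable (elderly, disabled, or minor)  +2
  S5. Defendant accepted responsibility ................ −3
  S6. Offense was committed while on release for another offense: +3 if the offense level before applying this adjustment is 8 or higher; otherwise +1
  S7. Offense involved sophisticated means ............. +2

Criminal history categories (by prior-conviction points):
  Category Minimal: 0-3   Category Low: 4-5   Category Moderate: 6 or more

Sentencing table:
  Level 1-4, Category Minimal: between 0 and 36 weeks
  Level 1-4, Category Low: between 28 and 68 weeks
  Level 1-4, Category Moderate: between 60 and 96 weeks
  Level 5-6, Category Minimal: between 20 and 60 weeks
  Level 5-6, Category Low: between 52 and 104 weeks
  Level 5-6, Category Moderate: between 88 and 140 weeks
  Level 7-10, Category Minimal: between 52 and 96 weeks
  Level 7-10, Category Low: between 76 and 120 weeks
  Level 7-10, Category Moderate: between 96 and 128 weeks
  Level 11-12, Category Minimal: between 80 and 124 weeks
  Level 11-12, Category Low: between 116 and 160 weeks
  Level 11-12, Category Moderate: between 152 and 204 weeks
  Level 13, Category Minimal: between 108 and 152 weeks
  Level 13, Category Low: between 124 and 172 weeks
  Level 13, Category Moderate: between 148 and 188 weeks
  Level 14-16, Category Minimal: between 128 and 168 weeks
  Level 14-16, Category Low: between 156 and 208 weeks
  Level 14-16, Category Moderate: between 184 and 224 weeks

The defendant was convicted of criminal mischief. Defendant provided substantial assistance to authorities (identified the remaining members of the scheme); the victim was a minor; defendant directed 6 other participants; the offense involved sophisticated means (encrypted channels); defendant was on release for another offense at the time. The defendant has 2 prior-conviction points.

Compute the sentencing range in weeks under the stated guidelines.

Base offense level for criminal mischief: 13.
S1 applies: 13 − 3 = 10.
S2 applies (level before this adjustment is 10 ≥ 10, so +4): 10 + 4 = 14.
S4 applies: 14 + 2 = 16.
S6 applies (level before this adjustment is 16 ≥ 8, so +3): 16 + 3 = 19.
S7 applies: 19 + 2 = 21.
Level 21 exceeds the maximum of 16; capped at 16.
Final offense level: 16.
Criminal history: 2 prior points → Category Minimal (0-3).
Level 16 falls in the 14-16 band.
Grid: Level 14-16 × Category Minimal = 128-168 weeks.

128-168 weeks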